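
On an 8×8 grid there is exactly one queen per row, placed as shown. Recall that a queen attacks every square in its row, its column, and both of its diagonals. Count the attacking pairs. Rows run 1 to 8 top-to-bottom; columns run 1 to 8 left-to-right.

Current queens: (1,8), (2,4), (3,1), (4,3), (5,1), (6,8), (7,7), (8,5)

Same column: (1,8)–(6,8) (column 8); (3,1)–(5,1) (column 1).
Same diagonal: (2,4)–(5,1) (|2−5| = |4−1| = 3); (2,4)–(6,8) (|2−6| = |4−8| = 4); (6,8)–(7,7) (|6−7| = |8−7| = 1).
Total attacking pairs: 5.

5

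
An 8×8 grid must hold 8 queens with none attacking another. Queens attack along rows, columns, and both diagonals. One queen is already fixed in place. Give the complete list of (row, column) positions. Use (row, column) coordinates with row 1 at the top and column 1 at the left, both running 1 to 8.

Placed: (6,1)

Row 1: attacked by (6,1)→{1,6}. Safe: 2, 3, 4, 5, 7, 8. Place at column 2.
Row 2: attacked by (1,2)→{1,2,3}; (6,1)→{1,5}. Safe: 4, 6, 7, 8. Place at column 4.
Row 3: attacked by (1,2)→{2,4}; (2,4)→{3,4,5}; (6,1)→{1,4}. Safe: 6, 7, 8. Place at column 6.
Row 4: attacked by (1,2)→{2,5}; (2,4)→{2,4,6}; (3,6)→{5,6,7}; (6,1)→{1,3}. Safe: 8. Place at column 8.
Row 5: attacked by (1,2)→{2,6}; (2,4)→{1,4,7}; (3,6)→{4,6,8}; (4,8)→{7,8}; (6,1)→{1,2}. Safe: 3, 5. Place at column 3.
Row 7: attacked by (1,2)→{2,8}; (2,4)→{4}; (3,6)→{2,6}; (4,8)→{5,8}; (5,3)→{1,3,5}; (6,1)→{1,2}. Safe: 7. Place at column 7.
Row 8: attacked by (1,2)→{2}; (2,4)→{4}; (3,6)→{1,6}; (4,8)→{4,8}; (5,3)→{3,6}; (6,1)→{1,3}; (7,7)→{6,7,8}. Safe: 5. Place at column 5.
Columns [2, 4, 6, 8, 3, 1, 7, 5], r−c [-1, -2, -3, -4, 2, 5, 0, 3], r+c [3, 6, 9, 12, 8, 7, 14, 13] are all distinct, so no two queens attack.

(1,2) (2,4) (3,6) (4,8) (5,3) (6,1) (7,7) (8,5)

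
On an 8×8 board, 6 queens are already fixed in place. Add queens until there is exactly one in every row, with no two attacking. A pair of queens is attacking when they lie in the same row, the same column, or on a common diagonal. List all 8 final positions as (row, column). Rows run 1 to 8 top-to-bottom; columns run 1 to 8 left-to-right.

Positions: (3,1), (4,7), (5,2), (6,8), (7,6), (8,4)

(1,5) (2,3) (3,1) (4,7) (5,2) (6,8) (7,6) (8,4)

Row 1: attacked by (3,1)→{1,3}; (4,7)→{4,7}; (5,2)→{2,6}; (6,8)→{3,8}; (7,6)→{6}; (8,4)→{4}. Safe: 5. Place at column 5.
Row 2: attacked by (1,5)→{4,5,6}; (3,1)→{1,2}; (4,7)→{5,7}; (5,2)→{2,5}; (6,8)→{4,8}; (7,6)→{1,6}; (8,4)→{4}. Safe: 3. Place at column 3.
Columns [5, 3, 1, 7, 2, 8, 6, 4], r−c [-4, -1, 2, -3, 3, -2, 1, 4], r+c [6, 5, 4, 11, 7, 14, 13, 12] are all distinct, so no two queens attack.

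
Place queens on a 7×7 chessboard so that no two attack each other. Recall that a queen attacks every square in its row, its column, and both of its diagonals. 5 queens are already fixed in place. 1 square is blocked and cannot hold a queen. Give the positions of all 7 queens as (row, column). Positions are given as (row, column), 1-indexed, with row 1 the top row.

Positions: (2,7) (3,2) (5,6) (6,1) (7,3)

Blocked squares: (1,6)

Row 1: attacked by (2,7)→{6,7}; (3,2)→{2,4}; (5,6)→{2,6}; (6,1)→{1,6}; (7,3)→{3}. Blocked: 6. Safe: 5. Place at column 5.
Row 4: attacked by (1,5)→{2,5}; (2,7)→{5,7}; (3,2)→{1,2,3}; (5,6)→{5,6,7}; (6,1)→{1,3}; (7,3)→{3,6}. Safe: 4. Place at column 4.
Columns [5, 7, 2, 4, 6, 1, 3], r−c [-4, -5, 1, 0, -1, 5, 4], r+c [6, 9, 5, 8, 11, 7, 10] are all distinct, so no two queens attack.

(1,5) (2,7) (3,2) (4,4) (5,6) (6,1) (7,3)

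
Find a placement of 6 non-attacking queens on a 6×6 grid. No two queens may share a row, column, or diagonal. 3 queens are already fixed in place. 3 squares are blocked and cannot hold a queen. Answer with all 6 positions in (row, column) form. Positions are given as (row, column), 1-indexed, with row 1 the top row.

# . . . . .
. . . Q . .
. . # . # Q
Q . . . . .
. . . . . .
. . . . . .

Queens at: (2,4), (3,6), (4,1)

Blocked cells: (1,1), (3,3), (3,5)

Row 1: attacked by (2,4)→{3,4,5}; (3,6)→{4,6}; (4,1)→{1,4}. Blocked: 1. Safe: 2. Place at column 2.
Row 5: attacked by (1,2)→{2,6}; (2,4)→{1,4}; (3,6)→{4,6}; (4,1)→{1,2}. Safe: 3, 5. Place at column 3.
Row 6: attacked by (1,2)→{2}; (2,4)→{4}; (3,6)→{3,6}; (4,1)→{1,3}; (5,3)→{2,3,4}. Safe: 5. Place at column 5.
Columns [2, 4, 6, 1, 3, 5], r−c [-1, -2, -3, 3, 2, 1], r+c [3, 6, 9, 5, 8, 11] are all distinct, so no two queens attack.

(1,2) (2,4) (3,6) (4,1) (5,3) (6,5)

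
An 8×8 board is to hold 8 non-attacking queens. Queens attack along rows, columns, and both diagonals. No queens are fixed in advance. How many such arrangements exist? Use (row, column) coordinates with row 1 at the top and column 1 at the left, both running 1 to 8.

92

Branch on row 1: col 1 → 4; col 2 → 8; col 3 → 16; col 4 → 18; col 5 → 18; col 6 → 16; col 7 → 8; col 8 → 4.
Sum: 4 + 8 + 16 + 18 + 18 + 16 + 8 + 4 = 92.
(This is the classic 8-queens count.)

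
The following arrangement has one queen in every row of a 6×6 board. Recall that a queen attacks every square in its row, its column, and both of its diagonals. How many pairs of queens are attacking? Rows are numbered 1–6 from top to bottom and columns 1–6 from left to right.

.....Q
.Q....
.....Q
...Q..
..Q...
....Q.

3

Same column: (1,6)–(3,6) (column 6).
Same diagonal: (2,2)–(4,4) (|2−4| = |2−4| = 2); (4,4)–(5,3) (|4−5| = |4−3| = 1).
Total attacking pairs: 3.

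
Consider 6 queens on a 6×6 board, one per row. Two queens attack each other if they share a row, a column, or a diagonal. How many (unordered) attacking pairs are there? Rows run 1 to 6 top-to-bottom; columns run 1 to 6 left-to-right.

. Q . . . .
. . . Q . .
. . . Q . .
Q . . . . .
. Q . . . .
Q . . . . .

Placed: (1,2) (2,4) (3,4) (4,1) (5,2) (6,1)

Same column: (1,2)–(5,2) (column 2); (2,4)–(3,4) (column 4); (4,1)–(6,1) (column 1).
Same diagonal: (1,2)–(3,4) (|1−3| = |2−4| = 2); (3,4)–(5,2) (|3−5| = |4−2| = 2); (3,4)–(6,1) (|3−6| = |4−1| = 3); (4,1)–(5,2) (|4−5| = |1−2| = 1); (5,2)–(6,1) (|5−6| = |2−1| = 1).
Total attacking pairs: 8.

8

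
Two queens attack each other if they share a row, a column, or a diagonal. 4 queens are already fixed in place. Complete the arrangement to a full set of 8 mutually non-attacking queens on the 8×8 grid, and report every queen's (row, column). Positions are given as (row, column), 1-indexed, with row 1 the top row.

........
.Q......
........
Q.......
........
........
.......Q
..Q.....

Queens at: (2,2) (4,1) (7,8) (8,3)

Row 1: attacked by (2,2)→{1,2,3}; (4,1)→{1,4}; (7,8)→{2,8}; (8,3)→{3}. Safe: 5, 6, 7. Place at column 5.
Row 3: attacked by (1,5)→{3,5,7}; (2,2)→{1,2,3}; (4,1)→{1,2}; (7,8)→{4,8}; (8,3)→{3,8}. Safe: 6. Place at column 6.
Row 5: attacked by (1,5)→{1,5}; (2,2)→{2,5}; (3,6)→{4,6,8}; (4,1)→{1,2}; (7,8)→{6,8}; (8,3)→{3,6}. Safe: 7. Place at column 7.
Row 6: attacked by (1,5)→{5}; (2,2)→{2,6}; (3,6)→{3,6}; (4,1)→{1,3}; (5,7)→{6,7,8}; (7,8)→{7,8}; (8,3)→{1,3,5}. Safe: 4. Place at column 4.
Columns [5, 2, 6, 1, 7, 4, 8, 3], r−c [-4, 0, -3, 3, -2, 2, -1, 5], r+c [6, 4, 9, 5, 12, 10, 15, 11] are all distinct, so no two queens attack.

(1,5) (2,2) (3,6) (4,1) (5,7) (6,4) (7,8) (8,3)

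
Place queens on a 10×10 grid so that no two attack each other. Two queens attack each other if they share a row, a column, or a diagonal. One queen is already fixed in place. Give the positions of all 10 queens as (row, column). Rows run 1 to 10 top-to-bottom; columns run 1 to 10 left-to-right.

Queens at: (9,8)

Row 1: attacked by (9,8)→{8}. Safe: 1, 2, 3, 4, 5, 6, 7, 9, 10. Place at column 4.
Row 2: attacked by (1,4)→{3,4,5}; (9,8)→{1,8}. Safe: 2, 6, 7, 9, 10. Place at column 10.
Row 3: attacked by (1,4)→{2,4,6}; (2,10)→{9,10}; (9,8)→{2,8}. Safe: 1, 3, 5, 7. Place at column 1.
Row 4: attacked by (1,4)→{1,4,7}; (2,10)→{8,10}; (3,1)→{1,2}; (9,8)→{3,8}. Safe: 5, 6, 9. Place at column 9.
Row 5: attacked by (1,4)→{4,8}; (2,10)→{7,10}; (3,1)→{1,3}; (4,9)→{8,9,10}; (9,8)→{4,8}. Safe: 2, 5, 6. Place at column 6.
Row 6: attacked by (1,4)→{4,9}; (2,10)→{6,10}; (3,1)→{1,4}; (4,9)→{7,9}; (5,6)→{5,6,7}; (9,8)→{5,8}. Safe: 2, 3. Place at column 3.
Row 7: attacked by (1,4)→{4,10}; (2,10)→{5,10}; (3,1)→{1,5}; (4,9)→{6,9}; (5,6)→{4,6,8}; (6,3)→{2,3,4}; (9,8)→{6,8,10}. Safe: 7. Place at column 7.
Row 8: attacked by (1,4)→{4}; (2,10)→{4,10}; (3,1)→{1,6}; (4,9)→{5,9}; (5,6)→{3,6,9}; (6,3)→{1,3,5}; (7,7)→{6,7,8}; (9,8)→{7,8,9}. Safe: 2. Place at column 2.
Row 10: attacked by (1,4)→{4}; (2,10)→{2,10}; (3,1)→{1,8}; (4,9)→{3,9}; (5,6)→{1,6}; (6,3)→{3,7}; (7,7)→{4,7,10}; (8,2)→{2,4}; (9,8)→{7,8,9}. Safe: 5. Place at column 5.
Columns [4, 10, 1, 9, 6, 3, 7, 2, 8, 5], r−c [-3, -8, 2, -5, -1, 3, 0, 6, 1, 5], r+c [5, 12, 4, 13, 11, 9, 14, 10, 17, 15] are all distinct, so no two queens attack.

(1,4) (2,10) (3,1) (4,9) (5,6) (6,3) (7,7) (8,2) (9,8) (10,5)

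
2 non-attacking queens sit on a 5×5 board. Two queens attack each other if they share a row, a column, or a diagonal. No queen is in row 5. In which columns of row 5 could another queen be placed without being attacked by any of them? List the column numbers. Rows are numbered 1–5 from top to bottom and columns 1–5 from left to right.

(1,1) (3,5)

columns 2, 4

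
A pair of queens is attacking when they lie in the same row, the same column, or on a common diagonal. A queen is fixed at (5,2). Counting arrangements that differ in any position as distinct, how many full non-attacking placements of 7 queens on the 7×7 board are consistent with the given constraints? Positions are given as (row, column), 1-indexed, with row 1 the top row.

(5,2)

Branch on row 1: col 1 → 1; col 3 → 1; col 4 → 2; col 5 → 1; col 7 → 1.
Sum: 1 + 1 + 2 + 1 + 1 = 6.

6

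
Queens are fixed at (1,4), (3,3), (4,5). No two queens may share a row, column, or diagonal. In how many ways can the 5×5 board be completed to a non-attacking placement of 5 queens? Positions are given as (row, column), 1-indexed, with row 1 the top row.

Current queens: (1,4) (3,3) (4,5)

Branch on row 2: col 1 → 1.
Sum: 1 = 1.

1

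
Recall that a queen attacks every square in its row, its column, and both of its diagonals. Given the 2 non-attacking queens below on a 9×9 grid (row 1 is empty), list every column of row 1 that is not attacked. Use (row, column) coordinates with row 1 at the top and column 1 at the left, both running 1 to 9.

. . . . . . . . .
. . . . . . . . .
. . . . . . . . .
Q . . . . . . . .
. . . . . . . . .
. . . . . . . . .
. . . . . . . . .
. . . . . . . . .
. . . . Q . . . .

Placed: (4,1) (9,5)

columns 2, 3, 6, 7, 8, 9

(4,1) attacks row 1 at column 1 and diagonals 4.
(9,5) attacks row 1 at column 5.
Attacked columns: {1, 4, 5}. Safe: {2, 3, 6, 7, 8, 9}.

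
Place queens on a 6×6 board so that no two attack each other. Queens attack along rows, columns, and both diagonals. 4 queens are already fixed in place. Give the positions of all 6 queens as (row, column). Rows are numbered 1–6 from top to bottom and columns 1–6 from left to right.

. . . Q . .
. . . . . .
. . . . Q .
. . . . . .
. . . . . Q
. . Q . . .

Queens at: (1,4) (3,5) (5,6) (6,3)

Row 2: attacked by (1,4)→{3,4,5}; (3,5)→{4,5,6}; (5,6)→{3,6}; (6,3)→{3}. Safe: 1, 2. Place at column 1.
Row 4: attacked by (1,4)→{1,4}; (2,1)→{1,3}; (3,5)→{4,5,6}; (5,6)→{5,6}; (6,3)→{1,3,5}. Safe: 2. Place at column 2.
Columns [4, 1, 5, 2, 6, 3], r−c [-3, 1, -2, 2, -1, 3], r+c [5, 3, 8, 6, 11, 9] are all distinct, so no two queens attack.

(1,4) (2,1) (3,5) (4,2) (5,6) (6,3)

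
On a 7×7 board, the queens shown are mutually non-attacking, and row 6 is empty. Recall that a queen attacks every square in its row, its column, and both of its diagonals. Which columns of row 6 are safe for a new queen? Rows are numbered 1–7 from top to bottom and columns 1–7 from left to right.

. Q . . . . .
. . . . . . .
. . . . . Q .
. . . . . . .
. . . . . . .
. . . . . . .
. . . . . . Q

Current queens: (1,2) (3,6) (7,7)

(1,2) attacks row 6 at column 2 and diagonals 7.
(3,6) attacks row 6 at column 6 and diagonals 3.
(7,7) attacks row 6 at column 7 and diagonals 6.
Attacked columns: {2, 3, 6, 7}. Safe: {1, 4, 5}.

columns 1, 4, 5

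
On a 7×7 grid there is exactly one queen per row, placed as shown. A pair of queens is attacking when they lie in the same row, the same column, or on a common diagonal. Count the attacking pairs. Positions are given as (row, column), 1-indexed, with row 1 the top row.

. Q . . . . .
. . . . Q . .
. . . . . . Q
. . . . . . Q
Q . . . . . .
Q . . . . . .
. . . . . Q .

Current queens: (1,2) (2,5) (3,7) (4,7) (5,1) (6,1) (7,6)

Same column: (3,7)–(4,7) (column 7); (5,1)–(6,1) (column 1).
Same diagonal: (2,5)–(4,7) (|2−4| = |5−7| = 2); (2,5)–(6,1) (|2−6| = |5−1| = 4).
Total attacking pairs: 4.

4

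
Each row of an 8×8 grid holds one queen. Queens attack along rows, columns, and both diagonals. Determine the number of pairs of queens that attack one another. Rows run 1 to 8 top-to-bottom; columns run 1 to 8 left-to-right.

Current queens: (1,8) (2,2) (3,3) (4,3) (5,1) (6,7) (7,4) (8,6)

3

Same column: (3,3)–(4,3) (column 3).
Same diagonal: (2,2)–(3,3) (|2−3| = |2−3| = 1); (3,3)–(5,1) (|3−5| = |3−1| = 2).
Total attacking pairs: 3.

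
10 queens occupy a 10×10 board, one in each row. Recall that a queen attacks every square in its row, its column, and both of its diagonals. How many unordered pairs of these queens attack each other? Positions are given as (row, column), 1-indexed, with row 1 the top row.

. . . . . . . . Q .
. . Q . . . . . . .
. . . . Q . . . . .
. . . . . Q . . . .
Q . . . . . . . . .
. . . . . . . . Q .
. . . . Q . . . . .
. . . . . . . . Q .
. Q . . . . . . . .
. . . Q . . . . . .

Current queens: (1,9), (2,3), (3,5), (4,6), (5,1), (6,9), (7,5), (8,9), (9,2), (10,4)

Same column: (1,9)–(6,9) (column 9); (1,9)–(8,9) (column 9); (3,5)–(7,5) (column 5); (6,9)–(8,9) (column 9).
Same diagonal: (1,9)–(4,6) (|1−4| = |9−6| = 3); (2,3)–(8,9) (|2−8| = |3−9| = 6); (3,5)–(4,6) (|3−4| = |5−6| = 1).
Total attacking pairs: 7.

7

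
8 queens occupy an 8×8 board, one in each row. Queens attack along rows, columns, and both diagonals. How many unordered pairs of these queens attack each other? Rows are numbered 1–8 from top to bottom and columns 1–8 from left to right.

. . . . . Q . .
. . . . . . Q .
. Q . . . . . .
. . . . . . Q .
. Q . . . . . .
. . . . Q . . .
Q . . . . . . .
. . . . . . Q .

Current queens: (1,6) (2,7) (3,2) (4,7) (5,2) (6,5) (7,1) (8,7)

10

Same column: (2,7)–(4,7) (column 7); (2,7)–(8,7) (column 7); (3,2)–(5,2) (column 2); (4,7)–(8,7) (column 7).
Same diagonal: (1,6)–(2,7) (|1−2| = |6−7| = 1); (1,6)–(5,2) (|1−5| = |6−2| = 4); (3,2)–(6,5) (|3−6| = |2−5| = 3); (3,2)–(8,7) (|3−8| = |2−7| = 5); (4,7)–(6,5) (|4−6| = |7−5| = 2); (6,5)–(8,7) (|6−8| = |5−7| = 2).
Total attacking pairs: 10.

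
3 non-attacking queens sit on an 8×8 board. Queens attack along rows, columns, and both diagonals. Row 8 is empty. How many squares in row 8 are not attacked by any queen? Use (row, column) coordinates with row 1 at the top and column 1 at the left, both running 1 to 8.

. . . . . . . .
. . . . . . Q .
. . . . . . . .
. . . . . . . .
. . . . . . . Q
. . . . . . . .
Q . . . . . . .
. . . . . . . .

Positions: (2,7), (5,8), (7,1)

3

(2,7) attacks row 8 at column 7 and diagonals 1.
(5,8) attacks row 8 at column 8 and diagonals 5.
(7,1) attacks row 8 at column 1 and diagonals 2.
Attacked columns: {1, 2, 5, 7, 8}. Safe: {3, 4, 6}.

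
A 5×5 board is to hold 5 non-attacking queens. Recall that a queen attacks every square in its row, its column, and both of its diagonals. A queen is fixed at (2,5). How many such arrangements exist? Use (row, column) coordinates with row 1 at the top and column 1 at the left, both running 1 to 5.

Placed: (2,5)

2

Branch on row 1: col 1 → 0; col 2 → 1; col 3 → 1.
Sum: 0 + 1 + 1 = 2.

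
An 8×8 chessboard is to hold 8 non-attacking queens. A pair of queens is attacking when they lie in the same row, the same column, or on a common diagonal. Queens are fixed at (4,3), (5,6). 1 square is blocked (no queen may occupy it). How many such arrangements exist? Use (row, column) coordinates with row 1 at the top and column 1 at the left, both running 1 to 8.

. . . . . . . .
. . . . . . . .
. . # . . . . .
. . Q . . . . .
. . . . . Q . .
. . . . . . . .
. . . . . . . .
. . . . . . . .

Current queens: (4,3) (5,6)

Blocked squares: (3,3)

Branch on row 1: col 1 → 0; col 4 → 3; col 5 → 0; col 7 → 0; col 8 → 1.
Sum: 0 + 3 + 0 + 0 + 1 = 4.

4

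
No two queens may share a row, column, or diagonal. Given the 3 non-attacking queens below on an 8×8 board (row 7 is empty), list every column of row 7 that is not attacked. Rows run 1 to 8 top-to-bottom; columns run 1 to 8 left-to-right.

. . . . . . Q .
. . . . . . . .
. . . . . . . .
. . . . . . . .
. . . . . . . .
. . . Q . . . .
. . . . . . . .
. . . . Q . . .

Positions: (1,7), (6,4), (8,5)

columns 2, 8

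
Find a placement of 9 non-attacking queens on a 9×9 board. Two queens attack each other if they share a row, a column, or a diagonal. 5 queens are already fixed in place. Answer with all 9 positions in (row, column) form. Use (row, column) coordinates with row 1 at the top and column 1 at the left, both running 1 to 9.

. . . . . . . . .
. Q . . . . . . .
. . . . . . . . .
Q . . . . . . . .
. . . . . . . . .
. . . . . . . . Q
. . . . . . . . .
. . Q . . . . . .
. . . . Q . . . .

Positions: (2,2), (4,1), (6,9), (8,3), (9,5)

Row 1: attacked by (2,2)→{1,2,3}; (4,1)→{1,4}; (6,9)→{4,9}; (8,3)→{3}; (9,5)→{5}. Safe: 6, 7, 8. Place at column 8.
Row 3: attacked by (1,8)→{6,8}; (2,2)→{1,2,3}; (4,1)→{1,2}; (6,9)→{6,9}; (8,3)→{3,8}; (9,5)→{5}. Safe: 4, 7. Place at column 4.
Row 5: attacked by (1,8)→{4,8}; (2,2)→{2,5}; (3,4)→{2,4,6}; (4,1)→{1,2}; (6,9)→{8,9}; (8,3)→{3,6}; (9,5)→{1,5,9}. Safe: 7. Place at column 7.
Row 7: attacked by (1,8)→{2,8}; (2,2)→{2,7}; (3,4)→{4,8}; (4,1)→{1,4}; (5,7)→{5,7,9}; (6,9)→{8,9}; (8,3)→{2,3,4}; (9,5)→{3,5,7}. Safe: 6. Place at column 6.
Columns [8, 2, 4, 1, 7, 9, 6, 3, 5], r−c [-7, 0, -1, 3, -2, -3, 1, 5, 4], r+c [9, 4, 7, 5, 12, 15, 13, 11, 14] are all distinct, so no two queens attack.

(1,8) (2,2) (3,4) (4,1) (5,7) (6,9) (7,6) (8,3) (9,5)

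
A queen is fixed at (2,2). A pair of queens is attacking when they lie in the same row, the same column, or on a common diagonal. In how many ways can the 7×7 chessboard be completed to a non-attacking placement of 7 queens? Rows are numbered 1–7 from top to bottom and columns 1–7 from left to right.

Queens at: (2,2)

4

Branch on row 1: col 4 → 1; col 5 → 1; col 6 → 1; col 7 → 1.
Sum: 1 + 1 + 1 + 1 = 4.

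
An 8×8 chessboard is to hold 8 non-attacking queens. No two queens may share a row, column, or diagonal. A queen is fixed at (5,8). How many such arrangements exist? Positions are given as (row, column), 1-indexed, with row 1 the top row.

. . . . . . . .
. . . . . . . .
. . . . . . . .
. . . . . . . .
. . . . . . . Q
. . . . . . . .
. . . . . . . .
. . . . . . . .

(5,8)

Branch on row 1: col 1 → 1; col 2 → 1; col 3 → 4; col 5 → 5; col 6 → 4; col 7 → 3.
Sum: 1 + 1 + 4 + 5 + 4 + 3 = 18.

18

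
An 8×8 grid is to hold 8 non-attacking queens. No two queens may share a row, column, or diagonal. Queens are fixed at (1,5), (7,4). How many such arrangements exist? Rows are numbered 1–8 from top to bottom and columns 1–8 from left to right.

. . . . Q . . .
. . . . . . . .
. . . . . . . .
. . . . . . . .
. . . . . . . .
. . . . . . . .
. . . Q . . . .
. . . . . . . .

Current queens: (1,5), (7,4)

Branch on row 2: col 1 → 0; col 2 → 0; col 3 → 1; col 7 → 2; col 8 → 0.
Sum: 0 + 0 + 1 + 2 + 0 = 3.

3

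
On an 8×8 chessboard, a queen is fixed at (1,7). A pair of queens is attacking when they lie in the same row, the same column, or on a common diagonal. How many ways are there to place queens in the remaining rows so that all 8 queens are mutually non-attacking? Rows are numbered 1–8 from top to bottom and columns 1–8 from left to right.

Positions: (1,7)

Branch on row 2: col 1 → 1; col 2 → 2; col 3 → 2; col 4 → 2; col 5 → 1.
Sum: 1 + 2 + 2 + 2 + 1 = 8.

8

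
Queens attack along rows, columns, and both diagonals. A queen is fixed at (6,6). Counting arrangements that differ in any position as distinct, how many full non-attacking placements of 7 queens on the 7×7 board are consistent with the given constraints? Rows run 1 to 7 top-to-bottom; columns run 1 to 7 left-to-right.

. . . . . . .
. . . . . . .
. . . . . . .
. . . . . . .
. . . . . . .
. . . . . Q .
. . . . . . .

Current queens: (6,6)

Branch on row 1: col 2 → 1; col 3 → 1; col 4 → 0; col 5 → 1; col 7 → 1.
Sum: 1 + 1 + 0 + 1 + 1 = 4.

4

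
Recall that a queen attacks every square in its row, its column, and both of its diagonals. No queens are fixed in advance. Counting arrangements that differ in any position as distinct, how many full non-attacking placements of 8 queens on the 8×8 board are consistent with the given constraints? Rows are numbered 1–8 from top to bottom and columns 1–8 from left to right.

92

Branch on row 1: col 1 → 4; col 2 → 8; col 3 → 16; col 4 → 18; col 5 → 18; col 6 → 16; col 7 → 8; col 8 → 4.
Sum: 4 + 8 + 16 + 18 + 18 + 16 + 8 + 4 = 92.
(This is the classic 8-queens count.)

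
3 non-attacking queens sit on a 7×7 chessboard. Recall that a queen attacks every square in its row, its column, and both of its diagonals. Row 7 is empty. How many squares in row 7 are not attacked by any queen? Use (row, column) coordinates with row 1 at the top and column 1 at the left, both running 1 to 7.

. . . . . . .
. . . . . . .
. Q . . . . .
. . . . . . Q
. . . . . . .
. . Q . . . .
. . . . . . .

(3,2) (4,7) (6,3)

(3,2) attacks row 7 at column 2 and diagonals 6.
(4,7) attacks row 7 at column 7 and diagonals 4.
(6,3) attacks row 7 at column 3 and diagonals 2, 4.
Attacked columns: {2, 3, 4, 6, 7}. Safe: {1, 5}.

2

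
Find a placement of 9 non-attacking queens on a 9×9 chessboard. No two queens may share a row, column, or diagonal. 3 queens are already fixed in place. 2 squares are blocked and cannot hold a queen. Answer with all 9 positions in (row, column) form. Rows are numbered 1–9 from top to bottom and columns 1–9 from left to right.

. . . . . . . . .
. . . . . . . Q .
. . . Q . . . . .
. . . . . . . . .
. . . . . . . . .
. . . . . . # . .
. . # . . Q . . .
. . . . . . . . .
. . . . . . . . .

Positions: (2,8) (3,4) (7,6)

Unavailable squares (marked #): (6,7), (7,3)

(1,1) (2,8) (3,4) (4,2) (5,7) (6,9) (7,6) (8,3) (9,5)

Row 1: attacked by (2,8)→{7,8,9}; (3,4)→{2,4,6}; (7,6)→{6}. Safe: 1, 3, 5. Place at column 1.
Row 4: attacked by (1,1)→{1,4}; (2,8)→{6,8}; (3,4)→{3,4,5}; (7,6)→{3,6,9}. Safe: 2, 7. Place at column 2.
Row 5: attacked by (1,1)→{1,5}; (2,8)→{5,8}; (3,4)→{2,4,6}; (4,2)→{1,2,3}; (7,6)→{4,6,8}. Safe: 7, 9. Place at column 7.
Row 6: attacked by (1,1)→{1,6}; (2,8)→{4,8}; (3,4)→{1,4,7}; (4,2)→{2,4}; (5,7)→{6,7,8}; (7,6)→{5,6,7}. Blocked: 7. Safe: 3, 9. Place at column 9.
Row 8: attacked by (1,1)→{1,8}; (2,8)→{2,8}; (3,4)→{4,9}; (4,2)→{2,6}; (5,7)→{4,7}; (6,9)→{7,9}; (7,6)→{5,6,7}. Safe: 3. Place at column 3.
Row 9: attacked by (1,1)→{1,9}; (2,8)→{1,8}; (3,4)→{4}; (4,2)→{2,7}; (5,7)→{3,7}; (6,9)→{6,9}; (7,6)→{4,6,8}; (8,3)→{2,3,4}. Safe: 5. Place at column 5.
Columns [1, 8, 4, 2, 7, 9, 6, 3, 5], r−c [0, -6, -1, 2, -2, -3, 1, 5, 4], r+c [2, 10, 7, 6, 12, 15, 13, 11, 14] are all distinct, so no two queens attack.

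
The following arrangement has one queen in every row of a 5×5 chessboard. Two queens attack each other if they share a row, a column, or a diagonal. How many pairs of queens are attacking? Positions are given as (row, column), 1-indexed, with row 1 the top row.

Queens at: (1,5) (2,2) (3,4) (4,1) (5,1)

Same column: (4,1)–(5,1) (column 1).
Same diagonal: (1,5)–(5,1) (|1−5| = |5−1| = 4).
Total attacking pairs: 2.

2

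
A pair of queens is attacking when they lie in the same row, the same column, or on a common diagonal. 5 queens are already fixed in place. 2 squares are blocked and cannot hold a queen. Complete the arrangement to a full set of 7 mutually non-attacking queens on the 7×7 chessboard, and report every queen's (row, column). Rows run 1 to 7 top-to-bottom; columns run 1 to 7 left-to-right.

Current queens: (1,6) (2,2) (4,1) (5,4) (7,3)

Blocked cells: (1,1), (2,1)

(1,6) (2,2) (3,5) (4,1) (5,4) (6,7) (7,3)

Row 3: attacked by (1,6)→{4,6}; (2,2)→{1,2,3}; (4,1)→{1,2}; (5,4)→{2,4,6}; (7,3)→{3,7}. Safe: 5. Place at column 5.
Row 6: attacked by (1,6)→{1,6}; (2,2)→{2,6}; (3,5)→{2,5}; (4,1)→{1,3}; (5,4)→{3,4,5}; (7,3)→{2,3,4}. Safe: 7. Place at column 7.
Columns [6, 2, 5, 1, 4, 7, 3], r−c [-5, 0, -2, 3, 1, -1, 4], r+c [7, 4, 8, 5, 9, 13, 10] are all distinct, so no two queens attack.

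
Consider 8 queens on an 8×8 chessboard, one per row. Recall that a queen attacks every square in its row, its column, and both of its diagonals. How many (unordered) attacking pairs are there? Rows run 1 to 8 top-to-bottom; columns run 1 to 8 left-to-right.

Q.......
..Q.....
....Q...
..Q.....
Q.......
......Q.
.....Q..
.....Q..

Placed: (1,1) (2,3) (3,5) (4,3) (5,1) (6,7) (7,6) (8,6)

6

Same column: (1,1)–(5,1) (column 1); (2,3)–(4,3) (column 3); (7,6)–(8,6) (column 6).
Same diagonal: (2,3)–(6,7) (|2−6| = |3−7| = 4); (4,3)–(7,6) (|4−7| = |3−6| = 3); (6,7)–(7,6) (|6−7| = |7−6| = 1).
Total attacking pairs: 6.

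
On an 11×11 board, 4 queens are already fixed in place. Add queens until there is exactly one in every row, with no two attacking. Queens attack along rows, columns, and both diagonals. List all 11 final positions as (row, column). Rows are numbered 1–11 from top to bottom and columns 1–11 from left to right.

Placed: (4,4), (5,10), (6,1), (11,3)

Row 1: attacked by (4,4)→{1,4,7}; (5,10)→{6,10}; (6,1)→{1,6}; (11,3)→{3}. Safe: 2, 5, 8, 9, 11. Place at column 2.
Row 2: attacked by (1,2)→{1,2,3}; (4,4)→{2,4,6}; (5,10)→{7,10}; (6,1)→{1,5}; (11,3)→{3}. Safe: 8, 9, 11. Place at column 9.
Row 3: attacked by (1,2)→{2,4}; (2,9)→{8,9,10}; (4,4)→{3,4,5}; (5,10)→{8,10}; (6,1)→{1,4}; (11,3)→{3,11}. Safe: 6, 7. Place at column 7.
Row 7: attacked by (1,2)→{2,8}; (2,9)→{4,9}; (3,7)→{3,7,11}; (4,4)→{1,4,7}; (5,10)→{8,10}; (6,1)→{1,2}; (11,3)→{3,7}. Safe: 5, 6. Place at column 5.
Row 8: attacked by (1,2)→{2,9}; (2,9)→{3,9}; (3,7)→{2,7}; (4,4)→{4,8}; (5,10)→{7,10}; (6,1)→{1,3}; (7,5)→{4,5,6}; (11,3)→{3,6}. Safe: 11. Place at column 11.
Row 9: attacked by (1,2)→{2,10}; (2,9)→{2,9}; (3,7)→{1,7}; (4,4)→{4,9}; (5,10)→{6,10}; (6,1)→{1,4}; (7,5)→{3,5,7}; (8,11)→{10,11}; (11,3)→{1,3,5}. Safe: 8. Place at column 8.
Row 10: attacked by (1,2)→{2,11}; (2,9)→{1,9}; (3,7)→{7}; (4,4)→{4,10}; (5,10)→{5,10}; (6,1)→{1,5}; (7,5)→{2,5,8}; (8,11)→{9,11}; (9,8)→{7,8,9}; (11,3)→{2,3,4}. Safe: 6. Place at column 6.
Columns [2, 9, 7, 4, 10, 1, 5, 11, 8, 6, 3], r−c [-1, -7, -4, 0, -5, 5, 2, -3, 1, 4, 8], r+c [3, 11, 10, 8, 15, 7, 12, 19, 17, 16, 14] are all distinct, so no two queens attack.

(1,2) (2,9) (3,7) (4,4) (5,10) (6,1) (7,5) (8,11) (9,8) (10,6) (11,3)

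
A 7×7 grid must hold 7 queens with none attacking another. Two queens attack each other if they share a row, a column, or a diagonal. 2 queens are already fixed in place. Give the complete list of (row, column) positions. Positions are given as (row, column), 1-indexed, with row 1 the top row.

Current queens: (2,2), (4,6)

(1,7) (2,2) (3,4) (4,6) (5,1) (6,3) (7,5)

Row 1: attacked by (2,2)→{1,2,3}; (4,6)→{3,6}. Safe: 4, 5, 7. Place at column 7.
Row 3: attacked by (1,7)→{5,7}; (2,2)→{1,2,3}; (4,6)→{5,6,7}. Safe: 4. Place at column 4.
Row 5: attacked by (1,7)→{3,7}; (2,2)→{2,5}; (3,4)→{2,4,6}; (4,6)→{5,6,7}. Safe: 1. Place at column 1.
Row 6: attacked by (1,7)→{2,7}; (2,2)→{2,6}; (3,4)→{1,4,7}; (4,6)→{4,6}; (5,1)→{1,2}. Safe: 3, 5. Place at column 3.
Row 7: attacked by (1,7)→{1,7}; (2,2)→{2,7}; (3,4)→{4}; (4,6)→{3,6}; (5,1)→{1,3}; (6,3)→{2,3,4}. Safe: 5. Place at column 5.
Columns [7, 2, 4, 6, 1, 3, 5], r−c [-6, 0, -1, -2, 4, 3, 2], r+c [8, 4, 7, 10, 6, 9, 12] are all distinct, so no two queens attack.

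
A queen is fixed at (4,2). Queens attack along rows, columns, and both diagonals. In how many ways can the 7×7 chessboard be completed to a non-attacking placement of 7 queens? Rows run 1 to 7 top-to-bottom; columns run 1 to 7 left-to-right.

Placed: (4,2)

Branch on row 1: col 1 → 1; col 3 → 2; col 4 → 2; col 6 → 0; col 7 → 1.
Sum: 1 + 2 + 2 + 0 + 1 = 6.

6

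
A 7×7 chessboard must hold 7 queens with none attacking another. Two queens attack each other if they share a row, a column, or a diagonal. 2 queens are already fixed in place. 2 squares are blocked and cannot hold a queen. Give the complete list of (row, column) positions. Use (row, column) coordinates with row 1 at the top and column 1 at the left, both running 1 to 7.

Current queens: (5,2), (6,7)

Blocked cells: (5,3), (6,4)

Row 1: attacked by (5,2)→{2,6}; (6,7)→{2,7}. Safe: 1, 3, 4, 5. Place at column 3.
Row 2: attacked by (1,3)→{2,3,4}; (5,2)→{2,5}; (6,7)→{3,7}. Safe: 1, 6. Place at column 1.
Row 3: attacked by (1,3)→{1,3,5}; (2,1)→{1,2}; (5,2)→{2,4}; (6,7)→{4,7}. Safe: 6. Place at column 6.
Row 4: attacked by (1,3)→{3,6}; (2,1)→{1,3}; (3,6)→{5,6,7}; (5,2)→{1,2,3}; (6,7)→{5,7}. Safe: 4. Place at column 4.
Row 7: attacked by (1,3)→{3}; (2,1)→{1,6}; (3,6)→{2,6}; (4,4)→{1,4,7}; (5,2)→{2,4}; (6,7)→{6,7}. Safe: 5. Place at column 5.
Columns [3, 1, 6, 4, 2, 7, 5], r−c [-2, 1, -3, 0, 3, -1, 2], r+c [4, 3, 9, 8, 7, 13, 12] are all distinct, so no two queens attack.

(1,3) (2,1) (3,6) (4,4) (5,2) (6,7) (7,5)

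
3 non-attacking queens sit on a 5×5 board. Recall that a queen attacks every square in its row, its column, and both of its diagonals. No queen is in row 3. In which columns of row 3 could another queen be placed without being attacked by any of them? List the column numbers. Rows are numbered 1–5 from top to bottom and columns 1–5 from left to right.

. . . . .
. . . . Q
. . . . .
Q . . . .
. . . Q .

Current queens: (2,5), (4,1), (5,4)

columns 3

(2,5) attacks row 3 at column 5 and diagonals 4.
(4,1) attacks row 3 at column 1 and diagonals 2.
(5,4) attacks row 3 at column 4 and diagonals 2.
Attacked columns: {1, 2, 4, 5}. Safe: {3}.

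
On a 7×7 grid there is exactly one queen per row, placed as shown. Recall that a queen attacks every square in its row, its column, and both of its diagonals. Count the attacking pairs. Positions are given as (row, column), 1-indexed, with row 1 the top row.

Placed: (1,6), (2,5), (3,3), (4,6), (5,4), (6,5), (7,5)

Same column: (1,6)–(4,6) (column 6); (2,5)–(6,5) (column 5); (2,5)–(7,5) (column 5); (6,5)–(7,5) (column 5).
Same diagonal: (1,6)–(2,5) (|1−2| = |6−5| = 1); (5,4)–(6,5) (|5−6| = |4−5| = 1).
Total attacking pairs: 6.

6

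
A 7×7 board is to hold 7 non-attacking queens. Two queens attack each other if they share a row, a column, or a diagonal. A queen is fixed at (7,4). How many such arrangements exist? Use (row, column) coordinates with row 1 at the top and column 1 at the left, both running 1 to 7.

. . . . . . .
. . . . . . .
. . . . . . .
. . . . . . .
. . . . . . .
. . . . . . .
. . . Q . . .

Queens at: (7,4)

6

Branch on row 1: col 1 → 1; col 2 → 1; col 3 → 1; col 5 → 1; col 6 → 1; col 7 → 1.
Sum: 1 + 1 + 1 + 1 + 1 + 1 = 6.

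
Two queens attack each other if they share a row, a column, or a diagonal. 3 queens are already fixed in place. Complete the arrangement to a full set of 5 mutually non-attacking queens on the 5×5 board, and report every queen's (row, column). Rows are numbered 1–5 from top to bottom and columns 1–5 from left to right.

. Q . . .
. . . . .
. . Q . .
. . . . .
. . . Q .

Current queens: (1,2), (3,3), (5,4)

Row 2: attacked by (1,2)→{1,2,3}; (3,3)→{2,3,4}; (5,4)→{1,4}. Safe: 5. Place at column 5.
Row 4: attacked by (1,2)→{2,5}; (2,5)→{3,5}; (3,3)→{2,3,4}; (5,4)→{3,4,5}. Safe: 1. Place at column 1.
Columns [2, 5, 3, 1, 4], r−c [-1, -3, 0, 3, 1], r+c [3, 7, 6, 5, 9] are all distinct, so no two queens attack.

(1,2) (2,5) (3,3) (4,1) (5,4)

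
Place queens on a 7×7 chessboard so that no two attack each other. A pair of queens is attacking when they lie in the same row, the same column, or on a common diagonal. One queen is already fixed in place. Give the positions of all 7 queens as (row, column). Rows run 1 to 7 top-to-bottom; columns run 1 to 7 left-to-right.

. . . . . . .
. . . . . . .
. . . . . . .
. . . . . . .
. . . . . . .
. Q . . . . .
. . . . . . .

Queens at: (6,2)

(1,6) (2,1) (3,3) (4,5) (5,7) (6,2) (7,4)

Row 1: attacked by (6,2)→{2,7}. Safe: 1, 3, 4, 5, 6. Place at column 6.
Row 2: attacked by (1,6)→{5,6,7}; (6,2)→{2,6}. Safe: 1, 3, 4. Place at column 1.
Row 3: attacked by (1,6)→{4,6}; (2,1)→{1,2}; (6,2)→{2,5}. Safe: 3, 7. Place at column 3.
Row 4: attacked by (1,6)→{3,6}; (2,1)→{1,3}; (3,3)→{2,3,4}; (6,2)→{2,4}. Safe: 5, 7. Place at column 5.
Row 5: attacked by (1,6)→{2,6}; (2,1)→{1,4}; (3,3)→{1,3,5}; (4,5)→{4,5,6}; (6,2)→{1,2,3}. Safe: 7. Place at column 7.
Row 7: attacked by (1,6)→{6}; (2,1)→{1,6}; (3,3)→{3,7}; (4,5)→{2,5}; (5,7)→{5,7}; (6,2)→{1,2,3}. Safe: 4. Place at column 4.
Columns [6, 1, 3, 5, 7, 2, 4], r−c [-5, 1, 0, -1, -2, 4, 3], r+c [7, 3, 6, 9, 12, 8, 11] are all distinct, so no two queens attack.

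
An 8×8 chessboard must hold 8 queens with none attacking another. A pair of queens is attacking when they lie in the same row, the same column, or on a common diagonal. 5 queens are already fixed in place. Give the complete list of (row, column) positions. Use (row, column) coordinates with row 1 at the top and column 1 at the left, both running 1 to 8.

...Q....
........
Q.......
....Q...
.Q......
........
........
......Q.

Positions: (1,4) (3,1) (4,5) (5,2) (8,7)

(1,4) (2,6) (3,1) (4,5) (5,2) (6,8) (7,3) (8,7)

Row 2: attacked by (1,4)→{3,4,5}; (3,1)→{1,2}; (4,5)→{3,5,7}; (5,2)→{2,5}; (8,7)→{1,7}. Safe: 6, 8. Place at column 6.
Row 6: attacked by (1,4)→{4}; (2,6)→{2,6}; (3,1)→{1,4}; (4,5)→{3,5,7}; (5,2)→{1,2,3}; (8,7)→{5,7}. Safe: 8. Place at column 8.
Row 7: attacked by (1,4)→{4}; (2,6)→{1,6}; (3,1)→{1,5}; (4,5)→{2,5,8}; (5,2)→{2,4}; (6,8)→{7,8}; (8,7)→{6,7,8}. Safe: 3. Place at column 3.
Columns [4, 6, 1, 5, 2, 8, 3, 7], r−c [-3, -4, 2, -1, 3, -2, 4, 1], r+c [5, 8, 4, 9, 7, 14, 10, 15] are all distinct, so no two queens attack.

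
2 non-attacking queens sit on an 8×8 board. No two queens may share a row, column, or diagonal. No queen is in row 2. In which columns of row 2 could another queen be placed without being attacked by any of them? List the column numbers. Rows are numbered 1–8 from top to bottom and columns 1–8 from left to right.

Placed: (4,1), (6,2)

(4,1) attacks row 2 at column 1 and diagonals 3.
(6,2) attacks row 2 at column 2 and diagonals 6.
Attacked columns: {1, 2, 3, 6}. Safe: {4, 5, 7, 8}.

columns 4, 5, 7, 8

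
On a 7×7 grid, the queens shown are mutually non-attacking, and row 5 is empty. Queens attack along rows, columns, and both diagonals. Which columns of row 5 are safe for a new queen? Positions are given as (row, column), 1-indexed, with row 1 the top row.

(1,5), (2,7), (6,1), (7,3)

columns 6

(1,5) attacks row 5 at column 5 and diagonals 1.
(2,7) attacks row 5 at column 7 and diagonals 4.
(6,1) attacks row 5 at column 1 and diagonals 2.
(7,3) attacks row 5 at column 3 and diagonals 1, 5.
Attacked columns: {1, 2, 3, 4, 5, 7}. Safe: {6}.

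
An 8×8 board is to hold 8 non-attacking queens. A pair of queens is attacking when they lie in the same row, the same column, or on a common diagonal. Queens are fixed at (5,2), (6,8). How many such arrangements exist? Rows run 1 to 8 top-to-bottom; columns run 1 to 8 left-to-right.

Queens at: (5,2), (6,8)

3

Branch on row 1: col 1 → 0; col 4 → 1; col 5 → 2; col 7 → 0.
Sum: 0 + 1 + 2 + 0 = 3.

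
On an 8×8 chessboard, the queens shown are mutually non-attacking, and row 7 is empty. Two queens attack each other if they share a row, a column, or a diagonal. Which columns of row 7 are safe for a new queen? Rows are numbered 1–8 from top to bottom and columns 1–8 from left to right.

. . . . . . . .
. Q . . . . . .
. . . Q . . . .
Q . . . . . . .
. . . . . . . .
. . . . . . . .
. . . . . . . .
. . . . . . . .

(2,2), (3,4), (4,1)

columns 3, 5, 6

(2,2) attacks row 7 at column 2 and diagonals 7.
(3,4) attacks row 7 at column 4 and diagonals 8.
(4,1) attacks row 7 at column 1 and diagonals 4.
Attacked columns: {1, 2, 4, 7, 8}. Safe: {3, 5, 6}.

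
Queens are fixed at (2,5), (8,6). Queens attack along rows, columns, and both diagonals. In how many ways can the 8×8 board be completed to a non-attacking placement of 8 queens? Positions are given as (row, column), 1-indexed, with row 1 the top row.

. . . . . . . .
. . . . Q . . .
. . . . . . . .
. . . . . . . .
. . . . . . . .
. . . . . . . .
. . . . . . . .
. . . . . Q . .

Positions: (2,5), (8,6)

Branch on row 1: col 1 → 0; col 2 → 0; col 3 → 3; col 7 → 0; col 8 → 0.
Sum: 0 + 0 + 3 + 0 + 0 = 3.

3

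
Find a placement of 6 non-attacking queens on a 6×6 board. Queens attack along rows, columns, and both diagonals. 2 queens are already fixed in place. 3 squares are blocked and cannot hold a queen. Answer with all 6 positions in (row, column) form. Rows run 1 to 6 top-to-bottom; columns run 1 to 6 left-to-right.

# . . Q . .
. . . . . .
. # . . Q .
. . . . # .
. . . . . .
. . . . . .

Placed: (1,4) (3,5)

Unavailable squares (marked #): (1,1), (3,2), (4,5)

Row 2: attacked by (1,4)→{3,4,5}; (3,5)→{4,5,6}. Safe: 1, 2. Place at column 1.
Row 4: attacked by (1,4)→{1,4}; (2,1)→{1,3}; (3,5)→{4,5,6}. Blocked: 5. Safe: 2. Place at column 2.
Row 5: attacked by (1,4)→{4}; (2,1)→{1,4}; (3,5)→{3,5}; (4,2)→{1,2,3}. Safe: 6. Place at column 6.
Row 6: attacked by (1,4)→{4}; (2,1)→{1,5}; (3,5)→{2,5}; (4,2)→{2,4}; (5,6)→{5,6}. Safe: 3. Place at column 3.
Columns [4, 1, 5, 2, 6, 3], r−c [-3, 1, -2, 2, -1, 3], r+c [5, 3, 8, 6, 11, 9] are all distinct, so no two queens attack.

(1,4) (2,1) (3,5) (4,2) (5,6) (6,3)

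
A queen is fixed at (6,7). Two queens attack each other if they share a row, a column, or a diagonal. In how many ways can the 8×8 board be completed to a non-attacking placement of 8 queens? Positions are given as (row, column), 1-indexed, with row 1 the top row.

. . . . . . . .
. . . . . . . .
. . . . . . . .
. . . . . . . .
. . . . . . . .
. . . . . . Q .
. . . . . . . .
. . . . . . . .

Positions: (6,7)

14

Branch on row 1: col 1 → 1; col 3 → 4; col 4 → 3; col 5 → 3; col 6 → 2; col 8 → 1.
Sum: 1 + 4 + 3 + 3 + 2 + 1 = 14.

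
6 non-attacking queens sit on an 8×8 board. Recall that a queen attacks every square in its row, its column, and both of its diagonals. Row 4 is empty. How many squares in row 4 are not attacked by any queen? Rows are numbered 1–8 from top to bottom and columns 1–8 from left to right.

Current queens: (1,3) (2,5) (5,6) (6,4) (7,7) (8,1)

1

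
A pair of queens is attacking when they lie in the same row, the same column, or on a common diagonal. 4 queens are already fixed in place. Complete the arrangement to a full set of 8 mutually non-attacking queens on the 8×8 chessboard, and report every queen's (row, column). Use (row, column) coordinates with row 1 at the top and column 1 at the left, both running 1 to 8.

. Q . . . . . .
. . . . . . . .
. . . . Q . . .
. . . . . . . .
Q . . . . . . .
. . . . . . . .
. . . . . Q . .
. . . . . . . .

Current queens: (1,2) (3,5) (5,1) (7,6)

(1,2) (2,7) (3,5) (4,8) (5,1) (6,4) (7,6) (8,3)

Row 2: attacked by (1,2)→{1,2,3}; (3,5)→{4,5,6}; (5,1)→{1,4}; (7,6)→{1,6}. Safe: 7, 8. Place at column 7.
Row 4: attacked by (1,2)→{2,5}; (2,7)→{5,7}; (3,5)→{4,5,6}; (5,1)→{1,2}; (7,6)→{3,6}. Safe: 8. Place at column 8.
Row 6: attacked by (1,2)→{2,7}; (2,7)→{3,7}; (3,5)→{2,5,8}; (4,8)→{6,8}; (5,1)→{1,2}; (7,6)→{5,6,7}. Safe: 4. Place at column 4.
Row 8: attacked by (1,2)→{2}; (2,7)→{1,7}; (3,5)→{5}; (4,8)→{4,8}; (5,1)→{1,4}; (6,4)→{2,4,6}; (7,6)→{5,6,7}. Safe: 3. Place at column 3.
Columns [2, 7, 5, 8, 1, 4, 6, 3], r−c [-1, -5, -2, -4, 4, 2, 1, 5], r+c [3, 9, 8, 12, 6, 10, 13, 11] are all distinct, so no two queens attack.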